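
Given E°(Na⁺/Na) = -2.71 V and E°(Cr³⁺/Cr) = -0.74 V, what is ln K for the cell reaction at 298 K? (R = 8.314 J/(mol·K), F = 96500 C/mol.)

E°_cell = -0.74 − (-2.71) = 1.97 V, with n = 3 electrons transferred.
At equilibrium E = 0, so the Nernst equation gives ln K = nFE°/RT = (3)(96500)(1.97)/((8.314)(298)) = 230.19.

ln K = 230.2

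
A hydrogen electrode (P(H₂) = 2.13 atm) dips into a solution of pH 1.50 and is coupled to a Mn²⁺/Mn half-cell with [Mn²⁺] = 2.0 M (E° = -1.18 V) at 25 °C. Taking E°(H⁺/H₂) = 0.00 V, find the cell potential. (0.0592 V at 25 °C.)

The hydrogen couple is the cathode, so E°_cell = 1.18 V; n = 2.
[H⁺] = 10^(−1.50) = 0.032 M, and Q = [Mn²⁺]·P(H₂) / [H⁺]^2 = 4260.
E = E° − (0.0592/2) log Q = 1.18 − (0.0592/2)(3.629) = 1.073 V.

1.07 V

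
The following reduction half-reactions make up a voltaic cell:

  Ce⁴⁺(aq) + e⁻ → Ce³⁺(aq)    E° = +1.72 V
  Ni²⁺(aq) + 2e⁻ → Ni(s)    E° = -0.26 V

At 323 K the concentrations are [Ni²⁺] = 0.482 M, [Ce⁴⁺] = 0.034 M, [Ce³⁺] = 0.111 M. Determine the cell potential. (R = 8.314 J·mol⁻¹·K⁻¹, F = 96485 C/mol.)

The Ce⁴⁺/Ce³⁺ couple has the higher reduction potential and acts as the cathode, so E°_cell = +1.72 − (-0.26) = 1.98 V.
Balancing electrons gives n = 2; the reaction quotient is Q = [Ni²⁺]·[Ce³⁺]^2/[Ce⁴⁺]^2 = 5.14.
E = E° − (RT/nF) ln Q = 1.98 − (8.314×323)/(2×96485) × (1.637) = 1.980 − 0.023 = 1.957 V.

1.96 V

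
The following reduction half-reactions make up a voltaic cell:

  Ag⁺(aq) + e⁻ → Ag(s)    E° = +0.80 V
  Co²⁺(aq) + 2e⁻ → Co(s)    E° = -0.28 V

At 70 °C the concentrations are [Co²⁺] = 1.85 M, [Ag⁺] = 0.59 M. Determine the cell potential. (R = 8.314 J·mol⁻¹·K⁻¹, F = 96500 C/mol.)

1.06 V

The Ag⁺/Ag couple has the higher reduction potential and acts as the cathode, so E°_cell = +0.80 − (-0.28) = 1.08 V.
Balancing electrons gives n = 2; the reaction quotient is Q = [Co²⁺]/[Ag⁺]^2 = 5.31.
E = E° − (RT/nF) ln Q = 1.08 − (8.314×343)/(2×96500) × (1.670) = 1.080 − 0.025 = 1.055 V.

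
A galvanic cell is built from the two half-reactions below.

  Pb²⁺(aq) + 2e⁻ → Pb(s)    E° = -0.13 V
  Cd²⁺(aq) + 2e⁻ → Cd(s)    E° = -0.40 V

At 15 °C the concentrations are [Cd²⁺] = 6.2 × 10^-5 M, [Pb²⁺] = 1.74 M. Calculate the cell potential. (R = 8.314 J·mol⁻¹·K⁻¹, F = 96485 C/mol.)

0.397 V

The Pb²⁺/Pb couple has the higher reduction potential and acts as the cathode, so E°_cell = -0.13 − (-0.40) = 0.27 V.
Balancing electrons gives n = 2; the reaction quotient is Q = [Cd²⁺]/[Pb²⁺] = 3.56 × 10^-5.
E = E° − (RT/nF) ln Q = 0.27 − (8.314×288)/(2×96485) × (-10.242) = 0.270 + 0.127 = 0.397 V.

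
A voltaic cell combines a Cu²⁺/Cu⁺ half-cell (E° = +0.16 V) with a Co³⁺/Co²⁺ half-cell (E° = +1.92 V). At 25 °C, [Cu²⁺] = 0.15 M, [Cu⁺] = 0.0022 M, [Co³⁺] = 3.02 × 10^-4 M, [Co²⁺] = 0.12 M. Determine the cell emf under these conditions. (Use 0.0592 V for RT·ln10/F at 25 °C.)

The Co³⁺/Co²⁺ couple has the higher reduction potential and acts as the cathode, so E°_cell = +1.92 − (+0.16) = 1.76 V.
Balancing electrons gives n = 1; the reaction quotient is Q = [Cu²⁺]·[Co²⁺]/([Cu⁺]·[Co³⁺]) = 2.71 × 10^4.
At 25 °C, E = E° − (0.0592/n) log Q = 1.76 − (0.0592/1)(4.433) = 1.760 − 0.262 = 1.498 V.

1.50 V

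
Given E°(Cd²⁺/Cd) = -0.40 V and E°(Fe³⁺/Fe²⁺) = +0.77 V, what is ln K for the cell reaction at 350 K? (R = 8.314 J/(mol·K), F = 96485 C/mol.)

E°_cell = +0.77 − (-0.40) = 1.17 V, with n = 2 electrons transferred.
At equilibrium E = 0, so the Nernst equation gives ln K = nFE°/RT = (2)(96485)(1.17)/((8.314)(350)) = 77.59.

ln K = 77.6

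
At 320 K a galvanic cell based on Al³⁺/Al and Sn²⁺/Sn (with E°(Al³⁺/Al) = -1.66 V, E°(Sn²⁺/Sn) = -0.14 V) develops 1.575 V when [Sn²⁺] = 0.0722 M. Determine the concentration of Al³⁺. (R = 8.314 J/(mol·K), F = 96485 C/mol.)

From the Nernst equation, ln Q = nF(E° − E)/RT = 6×96485×(1.52 − 1.575)/(8.314×320) = -11.968, so Q = 6.35 × 10^-6.
With Q = [Al³⁺]^2/[Sn²⁺]^3 and the known concentrations, [Al³⁺]^2 in the numerator gives [Al³⁺] = 4.9 × 10^-5 M.

4.9 × 10^-5 M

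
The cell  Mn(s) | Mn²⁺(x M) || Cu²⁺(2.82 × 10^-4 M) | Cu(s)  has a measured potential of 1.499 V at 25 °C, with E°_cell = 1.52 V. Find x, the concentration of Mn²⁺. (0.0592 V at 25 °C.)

From the Nernst equation, log Q = n(E° − E)/0.0592 = 2(1.52 − 1.499)/0.0592 = 0.709, so Q = 5.12.
With Q = [Mn²⁺]/[Cu²⁺] and the known concentrations, [Mn²⁺] in the numerator gives [Mn²⁺] = 0.0014 M.

0.0014 M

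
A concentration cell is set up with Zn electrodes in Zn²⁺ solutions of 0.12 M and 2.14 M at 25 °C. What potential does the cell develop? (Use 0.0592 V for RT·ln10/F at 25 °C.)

Both half-cells are Zn²⁺/Zn, so E°_cell = 0. The concentrated side is the cathode; the cell reaction moves Zn²⁺ from high to low concentration with n = 2.
Q = [Zn²⁺]_dilute/[Zn²⁺]_conc = 0.12/2.14 = 0.0561.
E = 0 − (0.0592/2) log Q = −(0.0592/2)(-1.251) = 0.0370 V.

0.037 V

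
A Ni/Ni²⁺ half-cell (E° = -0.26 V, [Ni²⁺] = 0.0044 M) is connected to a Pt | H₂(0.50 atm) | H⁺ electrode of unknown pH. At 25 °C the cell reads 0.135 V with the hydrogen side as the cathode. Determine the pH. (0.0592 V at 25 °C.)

pH = 3.44

E°_cell = 0.26 V and n = 2.
log Q = n(E° − E)/0.0592 = 2×(0.26 − 0.135)/0.0592 = 4.223.
With Q = [Ni²⁺]·P(H₂) / [H⁺]^2, solving for [H⁺] gives log[H⁺] = -3.440, so pH = 3.44.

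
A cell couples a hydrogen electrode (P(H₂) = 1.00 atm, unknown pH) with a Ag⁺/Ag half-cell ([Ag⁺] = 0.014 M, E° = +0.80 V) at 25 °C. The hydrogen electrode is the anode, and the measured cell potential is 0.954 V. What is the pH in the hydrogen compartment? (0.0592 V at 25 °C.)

E°_cell = 0.80 V and n = 2.
log Q = n(E° − E)/0.0592 = 2×(0.80 − 0.954)/0.0592 = -5.203.
With Q = [H⁺]^2 / ([Ag⁺]^2·P(H₂)), solving for [H⁺] gives log[H⁺] = -4.455, so pH = 4.46.

pH = 4.46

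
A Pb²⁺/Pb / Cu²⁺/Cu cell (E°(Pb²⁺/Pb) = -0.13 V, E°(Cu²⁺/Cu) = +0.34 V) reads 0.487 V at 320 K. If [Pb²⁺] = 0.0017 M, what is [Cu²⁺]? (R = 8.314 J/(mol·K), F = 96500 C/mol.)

From the Nernst equation, ln Q = nF(E° − E)/RT = 2×96500×(0.47 − 0.487)/(8.314×320) = -1.233, so Q = 0.291.
With Q = [Pb²⁺]/[Cu²⁺] and the known concentrations, [Cu²⁺] in the denominator gives [Cu²⁺] = 0.0058 M.

0.0058 M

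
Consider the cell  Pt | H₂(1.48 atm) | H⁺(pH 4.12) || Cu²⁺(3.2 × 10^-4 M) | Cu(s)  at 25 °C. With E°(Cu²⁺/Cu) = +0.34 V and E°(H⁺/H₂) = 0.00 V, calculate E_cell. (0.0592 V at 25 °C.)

The Cu²⁺/Cu couple is the cathode, so E°_cell = 0.34 V; n = 2.
[H⁺] = 10^(−4.12) = 7.6 × 10^-5 M, and Q = [H⁺]^2 / ([Cu²⁺]·P(H₂)) = 1.22 × 10^-5.
E = E° − (0.0592/2) log Q = 0.34 − (0.0592/2)(-4.915) = 0.485 V.

0.49 V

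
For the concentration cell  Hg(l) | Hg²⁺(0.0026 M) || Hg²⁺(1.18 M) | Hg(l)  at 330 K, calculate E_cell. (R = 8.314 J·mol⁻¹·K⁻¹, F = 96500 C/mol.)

0.087 V

Both half-cells are Hg²⁺/Hg, so E°_cell = 0. The concentrated side is the cathode; the cell reaction moves Hg²⁺ from high to low concentration with n = 2.
Q = [Hg²⁺]_dilute/[Hg²⁺]_conc = 0.0026/1.18 = 0.00220.
E = 0 − (RT/nF) ln Q = −((8.314×330)/(2×96500))(-6.118) = 0.0870 V.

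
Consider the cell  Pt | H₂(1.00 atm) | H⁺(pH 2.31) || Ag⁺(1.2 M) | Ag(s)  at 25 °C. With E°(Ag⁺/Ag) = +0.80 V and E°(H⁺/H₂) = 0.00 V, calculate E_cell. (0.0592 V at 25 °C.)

The Ag⁺/Ag couple is the cathode, so E°_cell = 0.80 V; n = 2.
[H⁺] = 10^(−2.31) = 0.0049 M, and Q = [H⁺]^2 / ([Ag⁺]^2·P(H₂)) = 1.67 × 10^-5.
E = E° − (0.0592/2) log Q = 0.80 − (0.0592/2)(-4.778) = 0.941 V.

0.94 V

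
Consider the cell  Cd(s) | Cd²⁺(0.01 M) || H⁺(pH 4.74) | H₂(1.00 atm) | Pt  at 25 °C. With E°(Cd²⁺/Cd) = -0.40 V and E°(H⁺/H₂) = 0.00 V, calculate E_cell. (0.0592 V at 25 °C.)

The hydrogen couple is the cathode, so E°_cell = 0.40 V; n = 2.
[H⁺] = 10^(−4.74) = 1.8 × 10^-5 M, and Q = [Cd²⁺]·P(H₂) / [H⁺]^2 = 3.02 × 10^7.
E = E° − (0.0592/2) log Q = 0.40 − (0.0592/2)(7.480) = 0.179 V.

0.18 V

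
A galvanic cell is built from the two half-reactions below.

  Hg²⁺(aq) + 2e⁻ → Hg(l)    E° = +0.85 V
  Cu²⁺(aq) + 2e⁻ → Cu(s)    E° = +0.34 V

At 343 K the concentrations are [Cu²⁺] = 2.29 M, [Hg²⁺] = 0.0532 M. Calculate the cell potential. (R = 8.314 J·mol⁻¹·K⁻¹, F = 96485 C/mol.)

0.454 V

The Hg²⁺/Hg couple has the higher reduction potential and acts as the cathode, so E°_cell = +0.85 − (+0.34) = 0.51 V.
Balancing electrons gives n = 2; the reaction quotient is Q = [Cu²⁺]/[Hg²⁺] = 43.0.
E = E° − (RT/nF) ln Q = 0.51 − (8.314×343)/(2×96485) × (3.762) = 0.510 − 0.056 = 0.454 V.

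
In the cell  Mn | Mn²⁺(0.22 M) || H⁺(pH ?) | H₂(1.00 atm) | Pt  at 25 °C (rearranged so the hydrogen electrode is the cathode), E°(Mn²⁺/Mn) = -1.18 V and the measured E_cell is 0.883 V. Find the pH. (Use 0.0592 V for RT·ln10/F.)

pH = 5.35

E°_cell = 1.18 V and n = 2.
log Q = n(E° − E)/0.0592 = 2×(1.18 − 0.883)/0.0592 = 10.034.
With Q = [Mn²⁺]·P(H₂) / [H⁺]^2, solving for [H⁺] gives log[H⁺] = -5.346, so pH = 5.35.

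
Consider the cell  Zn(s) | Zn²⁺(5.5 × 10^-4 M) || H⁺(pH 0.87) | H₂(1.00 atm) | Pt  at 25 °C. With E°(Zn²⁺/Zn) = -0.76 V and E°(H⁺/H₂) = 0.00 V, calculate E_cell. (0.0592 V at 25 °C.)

0.80 V

The hydrogen couple is the cathode, so E°_cell = 0.76 V; n = 2.
[H⁺] = 10^(−0.87) = 0.13 M, and Q = [Zn²⁺]·P(H₂) / [H⁺]^2 = 0.0302.
E = E° − (0.0592/2) log Q = 0.76 − (0.0592/2)(-1.520) = 0.805 V.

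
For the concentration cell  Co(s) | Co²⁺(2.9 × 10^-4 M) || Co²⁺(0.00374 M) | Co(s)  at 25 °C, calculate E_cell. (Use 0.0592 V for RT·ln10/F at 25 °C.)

0.033 V

Both half-cells are Co²⁺/Co, so E°_cell = 0. The concentrated side is the cathode; the cell reaction moves Co²⁺ from high to low concentration with n = 2.
Q = [Co²⁺]_dilute/[Co²⁺]_conc = 2.9 × 10^-4/0.00374 = 0.0775.
E = 0 − (0.0592/2) log Q = −(0.0592/2)(-1.110) = 0.0329 V.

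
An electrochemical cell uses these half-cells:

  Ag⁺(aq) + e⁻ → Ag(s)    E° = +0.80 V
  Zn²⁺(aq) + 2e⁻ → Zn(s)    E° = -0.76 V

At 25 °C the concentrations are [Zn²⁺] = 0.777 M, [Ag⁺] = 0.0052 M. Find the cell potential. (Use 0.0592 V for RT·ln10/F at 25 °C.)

1.43 V

The Ag⁺/Ag couple has the higher reduction potential and acts as the cathode, so E°_cell = +0.80 − (-0.76) = 1.56 V.
Balancing electrons gives n = 2; the reaction quotient is Q = [Zn²⁺]/[Ag⁺]^2 = 2.87 × 10^4.
At 25 °C, E = E° − (0.0592/n) log Q = 1.56 − (0.0592/2)(4.458) = 1.560 − 0.132 = 1.428 V.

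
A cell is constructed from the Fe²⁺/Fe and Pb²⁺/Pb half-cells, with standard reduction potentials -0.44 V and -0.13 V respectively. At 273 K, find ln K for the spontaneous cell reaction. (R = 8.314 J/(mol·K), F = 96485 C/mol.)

E°_cell = -0.13 − (-0.44) = 0.31 V, with n = 2 electrons transferred.
At equilibrium E = 0, so the Nernst equation gives ln K = nFE°/RT = (2)(96485)(0.31)/((8.314)(273)) = 26.36.

ln K = 26.4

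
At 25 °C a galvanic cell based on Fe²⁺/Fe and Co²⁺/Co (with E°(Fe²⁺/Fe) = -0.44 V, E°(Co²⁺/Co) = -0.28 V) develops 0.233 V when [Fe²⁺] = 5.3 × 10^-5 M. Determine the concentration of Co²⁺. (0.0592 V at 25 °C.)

From the Nernst equation, log Q = n(E° − E)/0.0592 = 2(0.16 − 0.233)/0.0592 = -2.466, so Q = 0.00342.
With Q = [Fe²⁺]/[Co²⁺] and the known concentrations, [Co²⁺] in the denominator gives [Co²⁺] = 0.016 M.

0.016 M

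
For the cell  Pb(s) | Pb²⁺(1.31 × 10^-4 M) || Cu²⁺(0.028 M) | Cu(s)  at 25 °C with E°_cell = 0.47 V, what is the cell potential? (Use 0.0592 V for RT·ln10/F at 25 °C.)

Balancing electrons gives n = 2; the reaction quotient is Q = [Pb²⁺]/[Cu²⁺] = 0.00468.
At 25 °C, E = E° − (0.0592/n) log Q = 0.47 − (0.0592/2)(-2.330) = 0.470 + 0.069 = 0.539 V.

0.539 V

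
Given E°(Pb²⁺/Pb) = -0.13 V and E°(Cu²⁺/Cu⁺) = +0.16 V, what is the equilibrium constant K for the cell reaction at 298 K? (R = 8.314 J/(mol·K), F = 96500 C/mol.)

6.5 × 10^9

E°_cell = +0.16 − (-0.13) = 0.29 V, with n = 2 electrons transferred.
At equilibrium E = 0, so the Nernst equation gives ln K = nFE°/RT = (2)(96500)(0.29)/((8.314)(298)) = 22.59.
K = e^22.59 = 6.5 × 10^9.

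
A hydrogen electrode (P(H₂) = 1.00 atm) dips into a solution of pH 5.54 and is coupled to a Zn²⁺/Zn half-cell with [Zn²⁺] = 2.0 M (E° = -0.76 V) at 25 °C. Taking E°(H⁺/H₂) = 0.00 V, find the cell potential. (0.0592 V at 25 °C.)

The hydrogen couple is the cathode, so E°_cell = 0.76 V; n = 2.
[H⁺] = 10^(−5.54) = 2.9 × 10^-6 M, and Q = [Zn²⁺]·P(H₂) / [H⁺]^2 = 2.4 × 10^11.
E = E° − (0.0592/2) log Q = 0.76 − (0.0592/2)(11.381) = 0.423 V.

0.42 V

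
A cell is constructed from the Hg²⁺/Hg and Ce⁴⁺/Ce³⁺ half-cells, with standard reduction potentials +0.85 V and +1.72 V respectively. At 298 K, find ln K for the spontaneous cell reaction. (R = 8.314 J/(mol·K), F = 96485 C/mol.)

E°_cell = +1.72 − (+0.85) = 0.87 V, with n = 2 electrons transferred.
At equilibrium E = 0, so the Nernst equation gives ln K = nFE°/RT = (2)(96485)(0.87)/((8.314)(298)) = 67.76.

ln K = 67.8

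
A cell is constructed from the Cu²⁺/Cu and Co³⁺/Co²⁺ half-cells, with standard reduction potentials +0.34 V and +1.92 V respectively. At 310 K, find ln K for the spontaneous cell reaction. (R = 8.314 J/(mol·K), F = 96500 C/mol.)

ln K = 118.3

E°_cell = +1.92 − (+0.34) = 1.58 V, with n = 2 electrons transferred.
At equilibrium E = 0, so the Nernst equation gives ln K = nFE°/RT = (2)(96500)(1.58)/((8.314)(310)) = 118.32.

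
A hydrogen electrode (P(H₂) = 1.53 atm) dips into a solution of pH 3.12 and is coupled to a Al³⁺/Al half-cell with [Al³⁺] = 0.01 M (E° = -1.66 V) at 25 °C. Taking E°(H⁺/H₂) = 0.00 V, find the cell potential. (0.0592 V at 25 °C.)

The hydrogen couple is the cathode, so E°_cell = 1.66 V; n = 6.
[H⁺] = 10^(−3.12) = 7.6 × 10^-4 M, and Q = [Al³⁺]^2·P(H₂)^3 / [H⁺]^6 = 1.88 × 10^15.
E = E° − (0.0592/6) log Q = 1.66 − (0.0592/6)(15.274) = 1.509 V.

1.51 V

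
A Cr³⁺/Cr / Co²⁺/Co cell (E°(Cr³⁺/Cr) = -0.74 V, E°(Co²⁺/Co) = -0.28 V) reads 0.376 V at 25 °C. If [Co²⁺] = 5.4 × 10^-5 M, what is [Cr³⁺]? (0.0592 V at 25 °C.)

From the Nernst equation, log Q = n(E° − E)/0.0592 = 6(0.46 − 0.376)/0.0592 = 8.514, so Q = 3.26 × 10^8.
With Q = [Cr³⁺]^2/[Co²⁺]^3 and the known concentrations, [Cr³⁺]^2 in the numerator gives [Cr³⁺] = 0.0072 M.

0.0072 M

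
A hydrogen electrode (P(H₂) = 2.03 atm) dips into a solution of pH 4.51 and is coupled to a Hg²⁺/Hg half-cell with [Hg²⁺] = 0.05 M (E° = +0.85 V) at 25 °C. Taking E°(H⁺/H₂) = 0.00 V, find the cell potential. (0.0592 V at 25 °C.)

1.09 V

The Hg²⁺/Hg couple is the cathode, so E°_cell = 0.85 V; n = 2.
[H⁺] = 10^(−4.51) = 3.1 × 10^-5 M, and Q = [H⁺]^2 / ([Hg²⁺]·P(H₂)) = 9.41 × 10^-9.
E = E° − (0.0592/2) log Q = 0.85 − (0.0592/2)(-8.026) = 1.088 V.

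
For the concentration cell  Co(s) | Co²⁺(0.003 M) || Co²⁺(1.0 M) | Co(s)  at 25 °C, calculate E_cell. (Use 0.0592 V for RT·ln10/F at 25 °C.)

0.075 V

Both half-cells are Co²⁺/Co, so E°_cell = 0. The concentrated side is the cathode; the cell reaction moves Co²⁺ from high to low concentration with n = 2.
Q = [Co²⁺]_dilute/[Co²⁺]_conc = 0.003/1.0 = 0.00300.
E = 0 − (0.0592/2) log Q = −(0.0592/2)(-2.523) = 0.0747 V.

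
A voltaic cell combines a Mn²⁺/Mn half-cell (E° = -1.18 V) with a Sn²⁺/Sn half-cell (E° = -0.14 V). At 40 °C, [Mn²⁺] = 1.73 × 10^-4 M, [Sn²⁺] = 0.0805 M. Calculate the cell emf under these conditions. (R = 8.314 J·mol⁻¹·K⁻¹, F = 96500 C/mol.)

The Sn²⁺/Sn couple has the higher reduction potential and acts as the cathode, so E°_cell = -0.14 − (-1.18) = 1.04 V.
Balancing electrons gives n = 2; the reaction quotient is Q = [Mn²⁺]/[Sn²⁺] = 0.00215.
E = E° − (RT/nF) ln Q = 1.04 − (8.314×313)/(2×96500) × (-6.143) = 1.040 + 0.083 = 1.123 V.

1.12 V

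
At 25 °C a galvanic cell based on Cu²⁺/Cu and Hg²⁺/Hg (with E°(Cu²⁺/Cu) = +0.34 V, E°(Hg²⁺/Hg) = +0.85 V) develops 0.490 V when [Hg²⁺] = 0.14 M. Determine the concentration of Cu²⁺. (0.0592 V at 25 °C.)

From the Nernst equation, log Q = n(E° − E)/0.0592 = 2(0.51 − 0.490)/0.0592 = 0.676, so Q = 4.74.
With Q = [Cu²⁺]/[Hg²⁺] and the known concentrations, [Cu²⁺] in the numerator gives [Cu²⁺] = 0.66 M.

0.66 M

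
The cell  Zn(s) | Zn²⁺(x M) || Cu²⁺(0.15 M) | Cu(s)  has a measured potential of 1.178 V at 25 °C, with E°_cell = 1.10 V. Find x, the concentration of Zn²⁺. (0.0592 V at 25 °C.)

3.5 × 10^-4 M

From the Nernst equation, log Q = n(E° − E)/0.0592 = 2(1.10 − 1.178)/0.0592 = -2.635, so Q = 0.00232.
With Q = [Zn²⁺]/[Cu²⁺] and the known concentrations, [Zn²⁺] in the numerator gives [Zn²⁺] = 3.5 × 10^-4 M.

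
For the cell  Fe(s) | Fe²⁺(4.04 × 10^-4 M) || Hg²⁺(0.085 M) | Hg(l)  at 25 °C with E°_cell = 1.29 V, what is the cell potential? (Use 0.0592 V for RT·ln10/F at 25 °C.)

Balancing electrons gives n = 2; the reaction quotient is Q = [Fe²⁺]/[Hg²⁺] = 0.00475.
At 25 °C, E = E° − (0.0592/n) log Q = 1.29 − (0.0592/2)(-2.323) = 1.290 + 0.069 = 1.359 V.

1.36 V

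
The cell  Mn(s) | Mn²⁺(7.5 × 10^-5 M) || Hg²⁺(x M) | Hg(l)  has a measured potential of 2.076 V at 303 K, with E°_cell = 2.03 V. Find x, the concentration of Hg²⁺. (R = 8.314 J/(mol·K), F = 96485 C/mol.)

0.0025 M

From the Nernst equation, ln Q = nF(E° − E)/RT = 2×96485×(2.03 − 2.076)/(8.314×303) = -3.524, so Q = 0.0295.
With Q = [Mn²⁺]/[Hg²⁺] and the known concentrations, [Hg²⁺] in the denominator gives [Hg²⁺] = 0.0025 M.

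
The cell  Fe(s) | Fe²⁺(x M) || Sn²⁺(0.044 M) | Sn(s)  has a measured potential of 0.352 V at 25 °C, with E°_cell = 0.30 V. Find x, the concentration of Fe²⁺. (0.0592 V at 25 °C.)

From the Nernst equation, log Q = n(E° − E)/0.0592 = 2(0.30 − 0.352)/0.0592 = -1.757, so Q = 0.0175.
With Q = [Fe²⁺]/[Sn²⁺] and the known concentrations, [Fe²⁺] in the numerator gives [Fe²⁺] = 7.7 × 10^-4 M.

7.7 × 10^-4 M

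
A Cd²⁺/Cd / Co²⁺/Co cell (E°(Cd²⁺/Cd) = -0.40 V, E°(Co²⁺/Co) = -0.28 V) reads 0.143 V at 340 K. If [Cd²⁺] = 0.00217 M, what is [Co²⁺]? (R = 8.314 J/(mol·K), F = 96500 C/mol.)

0.01 M

From the Nernst equation, ln Q = nF(E° − E)/RT = 2×96500×(0.12 − 0.143)/(8.314×340) = -1.570, so Q = 0.208.
With Q = [Cd²⁺]/[Co²⁺] and the known concentrations, [Co²⁺] in the denominator gives [Co²⁺] = 0.01 M.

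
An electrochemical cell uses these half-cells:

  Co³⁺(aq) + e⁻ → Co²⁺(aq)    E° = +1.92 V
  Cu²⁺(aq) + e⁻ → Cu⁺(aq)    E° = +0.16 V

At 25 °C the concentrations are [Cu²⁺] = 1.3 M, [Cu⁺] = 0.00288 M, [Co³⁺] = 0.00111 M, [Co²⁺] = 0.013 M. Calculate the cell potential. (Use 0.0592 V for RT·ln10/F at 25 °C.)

1.54 V

The Co³⁺/Co²⁺ couple has the higher reduction potential and acts as the cathode, so E°_cell = +1.92 − (+0.16) = 1.76 V.
Balancing electrons gives n = 1; the reaction quotient is Q = [Cu²⁺]·[Co²⁺]/([Cu⁺]·[Co³⁺]) = 5290.
At 25 °C, E = E° − (0.0592/n) log Q = 1.76 − (0.0592/1)(3.723) = 1.760 − 0.220 = 1.540 V.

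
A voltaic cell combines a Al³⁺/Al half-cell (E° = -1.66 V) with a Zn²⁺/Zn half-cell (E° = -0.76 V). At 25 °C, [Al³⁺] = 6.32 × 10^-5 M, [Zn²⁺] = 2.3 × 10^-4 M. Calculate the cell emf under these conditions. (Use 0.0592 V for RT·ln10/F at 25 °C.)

0.875 V

The Zn²⁺/Zn couple has the higher reduction potential and acts as the cathode, so E°_cell = -0.76 − (-1.66) = 0.90 V.
Balancing electrons gives n = 6; the reaction quotient is Q = [Al³⁺]^2/[Zn²⁺]^3 = 328.
At 25 °C, E = E° − (0.0592/n) log Q = 0.90 − (0.0592/6)(2.516) = 0.900 − 0.025 = 0.875 V.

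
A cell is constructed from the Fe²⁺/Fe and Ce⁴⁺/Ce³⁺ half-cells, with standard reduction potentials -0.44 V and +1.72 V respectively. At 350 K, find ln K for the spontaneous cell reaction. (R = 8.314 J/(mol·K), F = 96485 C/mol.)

E°_cell = +1.72 − (-0.44) = 2.16 V, with n = 2 electrons transferred.
At equilibrium E = 0, so the Nernst equation gives ln K = nFE°/RT = (2)(96485)(2.16)/((8.314)(350)) = 143.24.

ln K = 143.2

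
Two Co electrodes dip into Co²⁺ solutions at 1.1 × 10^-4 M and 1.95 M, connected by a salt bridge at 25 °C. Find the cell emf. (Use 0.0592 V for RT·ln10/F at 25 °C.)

0.13 V

Both half-cells are Co²⁺/Co, so E°_cell = 0. The concentrated side is the cathode; the cell reaction moves Co²⁺ from high to low concentration with n = 2.
Q = [Co²⁺]_dilute/[Co²⁺]_conc = 1.1 × 10^-4/1.95 = 5.64 × 10^-5.
E = 0 − (0.0592/2) log Q = −(0.0592/2)(-4.249) = 0.1258 V.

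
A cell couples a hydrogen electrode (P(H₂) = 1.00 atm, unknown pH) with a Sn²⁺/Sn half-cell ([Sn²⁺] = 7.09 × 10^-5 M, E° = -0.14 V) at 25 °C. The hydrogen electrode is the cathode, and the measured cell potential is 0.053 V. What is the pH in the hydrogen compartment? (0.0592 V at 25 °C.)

pH = 3.54

E°_cell = 0.14 V and n = 2.
log Q = n(E° − E)/0.0592 = 2×(0.14 − 0.053)/0.0592 = 2.939.
With Q = [Sn²⁺]·P(H₂) / [H⁺]^2, solving for [H⁺] gives log[H⁺] = -3.544, so pH = 3.54.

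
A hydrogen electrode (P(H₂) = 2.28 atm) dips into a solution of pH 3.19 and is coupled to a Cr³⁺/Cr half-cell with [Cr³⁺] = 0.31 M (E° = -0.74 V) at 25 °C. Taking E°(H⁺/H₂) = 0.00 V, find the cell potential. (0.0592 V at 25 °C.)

0.55 V

The hydrogen couple is the cathode, so E°_cell = 0.74 V; n = 6.
[H⁺] = 10^(−3.19) = 6.5 × 10^-4 M, and Q = [Cr³⁺]^2·P(H₂)^3 / [H⁺]^6 = 1.57 × 10^19.
E = E° − (0.0592/6) log Q = 0.74 − (0.0592/6)(19.197) = 0.551 V.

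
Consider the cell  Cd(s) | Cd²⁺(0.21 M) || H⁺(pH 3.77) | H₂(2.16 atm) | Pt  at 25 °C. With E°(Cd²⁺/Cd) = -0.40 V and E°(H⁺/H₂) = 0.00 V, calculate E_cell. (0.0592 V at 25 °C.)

The hydrogen couple is the cathode, so E°_cell = 0.40 V; n = 2.
[H⁺] = 10^(−3.77) = 1.7 × 10^-4 M, and Q = [Cd²⁺]·P(H₂) / [H⁺]^2 = 1.57 × 10^7.
E = E° − (0.0592/2) log Q = 0.40 − (0.0592/2)(7.197) = 0.187 V.

0.19 V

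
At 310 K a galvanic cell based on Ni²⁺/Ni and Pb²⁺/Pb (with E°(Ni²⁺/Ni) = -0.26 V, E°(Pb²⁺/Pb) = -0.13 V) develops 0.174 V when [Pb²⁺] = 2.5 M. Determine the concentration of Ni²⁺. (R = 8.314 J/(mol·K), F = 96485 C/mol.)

0.093 M

From the Nernst equation, ln Q = nF(E° − E)/RT = 2×96485×(0.13 − 0.174)/(8.314×310) = -3.294, so Q = 0.0371.
With Q = [Ni²⁺]/[Pb²⁺] and the known concentrations, [Ni²⁺] in the numerator gives [Ni²⁺] = 0.093 M.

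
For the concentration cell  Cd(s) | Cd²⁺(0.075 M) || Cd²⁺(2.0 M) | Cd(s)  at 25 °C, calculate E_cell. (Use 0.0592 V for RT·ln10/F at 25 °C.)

Both half-cells are Cd²⁺/Cd, so E°_cell = 0. The concentrated side is the cathode; the cell reaction moves Cd²⁺ from high to low concentration with n = 2.
Q = [Cd²⁺]_dilute/[Cd²⁺]_conc = 0.075/2.0 = 0.0375.
E = 0 − (0.0592/2) log Q = −(0.0592/2)(-1.426) = 0.0422 V.

0.042 V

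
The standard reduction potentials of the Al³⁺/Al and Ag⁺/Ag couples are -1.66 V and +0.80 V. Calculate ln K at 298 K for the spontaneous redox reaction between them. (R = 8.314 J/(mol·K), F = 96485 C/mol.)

ln K = 287.4

E°_cell = +0.80 − (-1.66) = 2.46 V, with n = 3 electrons transferred.
At equilibrium E = 0, so the Nernst equation gives ln K = nFE°/RT = (3)(96485)(2.46)/((8.314)(298)) = 287.40.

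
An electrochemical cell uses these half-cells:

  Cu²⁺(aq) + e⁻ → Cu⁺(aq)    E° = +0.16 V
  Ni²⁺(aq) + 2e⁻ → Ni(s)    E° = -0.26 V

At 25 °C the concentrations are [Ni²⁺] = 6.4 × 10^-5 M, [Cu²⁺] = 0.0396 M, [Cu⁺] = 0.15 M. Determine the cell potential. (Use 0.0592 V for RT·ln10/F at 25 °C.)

The Cu²⁺/Cu⁺ couple has the higher reduction potential and acts as the cathode, so E°_cell = +0.16 − (-0.26) = 0.42 V.
Balancing electrons gives n = 2; the reaction quotient is Q = [Ni²⁺]·[Cu⁺]^2/[Cu²⁺]^2 = 9.18 × 10^-4.
At 25 °C, E = E° − (0.0592/n) log Q = 0.42 − (0.0592/2)(-3.037) = 0.420 + 0.090 = 0.510 V.

0.510 V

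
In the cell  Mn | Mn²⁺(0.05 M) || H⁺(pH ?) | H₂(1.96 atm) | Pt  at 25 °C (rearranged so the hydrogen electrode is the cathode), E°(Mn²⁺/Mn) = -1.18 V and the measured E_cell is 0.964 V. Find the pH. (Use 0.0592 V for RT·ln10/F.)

E°_cell = 1.18 V and n = 2.
log Q = n(E° − E)/0.0592 = 2×(1.18 − 0.964)/0.0592 = 7.297.
With Q = [Mn²⁺]·P(H₂) / [H⁺]^2, solving for [H⁺] gives log[H⁺] = -4.153, so pH = 4.15.

pH = 4.15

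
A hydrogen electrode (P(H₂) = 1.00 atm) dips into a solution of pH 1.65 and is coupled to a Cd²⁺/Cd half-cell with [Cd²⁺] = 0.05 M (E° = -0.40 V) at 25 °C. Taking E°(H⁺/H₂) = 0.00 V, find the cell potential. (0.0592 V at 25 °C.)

The hydrogen couple is the cathode, so E°_cell = 0.40 V; n = 2.
[H⁺] = 10^(−1.65) = 0.022 M, and Q = [Cd²⁺]·P(H₂) / [H⁺]^2 = 99.8.
E = E° − (0.0592/2) log Q = 0.40 − (0.0592/2)(1.999) = 0.341 V.

0.34 V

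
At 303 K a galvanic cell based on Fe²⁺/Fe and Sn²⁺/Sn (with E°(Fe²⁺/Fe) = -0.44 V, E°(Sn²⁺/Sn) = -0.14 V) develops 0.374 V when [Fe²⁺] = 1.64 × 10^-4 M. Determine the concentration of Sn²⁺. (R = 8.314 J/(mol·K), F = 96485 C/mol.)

0.047 M

From the Nernst equation, ln Q = nF(E° − E)/RT = 2×96485×(0.30 − 0.374)/(8.314×303) = -5.669, so Q = 0.00345.
With Q = [Fe²⁺]/[Sn²⁺] and the known concentrations, [Sn²⁺] in the denominator gives [Sn²⁺] = 0.047 M.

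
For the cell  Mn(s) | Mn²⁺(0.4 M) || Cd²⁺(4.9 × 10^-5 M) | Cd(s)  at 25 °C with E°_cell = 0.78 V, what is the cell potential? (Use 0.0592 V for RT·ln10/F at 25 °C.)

0.664 V

Balancing electrons gives n = 2; the reaction quotient is Q = [Mn²⁺]/[Cd²⁺] = 8160.
At 25 °C, E = E° − (0.0592/n) log Q = 0.78 − (0.0592/2)(3.912) = 0.780 − 0.116 = 0.664 V.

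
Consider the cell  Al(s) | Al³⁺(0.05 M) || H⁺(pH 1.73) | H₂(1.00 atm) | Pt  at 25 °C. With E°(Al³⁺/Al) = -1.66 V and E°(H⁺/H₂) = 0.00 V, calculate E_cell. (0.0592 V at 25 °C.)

The hydrogen couple is the cathode, so E°_cell = 1.66 V; n = 6.
[H⁺] = 10^(−1.73) = 0.019 M, and Q = [Al³⁺]^2·P(H₂)^3 / [H⁺]^6 = 6 × 10^7.
E = E° − (0.0592/6) log Q = 1.66 − (0.0592/6)(7.778) = 1.583 V.

1.58 V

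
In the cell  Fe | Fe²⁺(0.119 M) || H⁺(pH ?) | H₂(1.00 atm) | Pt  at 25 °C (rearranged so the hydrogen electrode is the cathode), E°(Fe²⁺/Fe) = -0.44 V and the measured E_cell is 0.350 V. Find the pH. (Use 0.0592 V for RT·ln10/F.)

E°_cell = 0.44 V and n = 2.
log Q = n(E° − E)/0.0592 = 2×(0.44 − 0.350)/0.0592 = 3.041.
With Q = [Fe²⁺]·P(H₂) / [H⁺]^2, solving for [H⁺] gives log[H⁺] = -1.982, so pH = 1.98.

pH = 1.98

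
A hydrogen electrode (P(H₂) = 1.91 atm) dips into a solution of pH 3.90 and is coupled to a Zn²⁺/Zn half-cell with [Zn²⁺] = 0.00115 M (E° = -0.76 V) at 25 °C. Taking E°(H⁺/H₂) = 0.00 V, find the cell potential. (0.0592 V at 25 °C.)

The hydrogen couple is the cathode, so E°_cell = 0.76 V; n = 2.
[H⁺] = 10^(−3.90) = 1.3 × 10^-4 M, and Q = [Zn²⁺]·P(H₂) / [H⁺]^2 = 1.39 × 10^5.
E = E° − (0.0592/2) log Q = 0.76 − (0.0592/2)(5.142) = 0.608 V.

0.61 V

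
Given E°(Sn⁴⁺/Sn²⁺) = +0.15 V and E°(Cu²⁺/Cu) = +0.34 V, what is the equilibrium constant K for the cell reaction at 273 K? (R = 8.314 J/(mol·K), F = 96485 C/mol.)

1 × 10^7

E°_cell = +0.34 − (+0.15) = 0.19 V, with n = 2 electrons transferred.
At equilibrium E = 0, so the Nernst equation gives ln K = nFE°/RT = (2)(96485)(0.19)/((8.314)(273)) = 16.15.
K = e^16.15 = 1 × 10^7.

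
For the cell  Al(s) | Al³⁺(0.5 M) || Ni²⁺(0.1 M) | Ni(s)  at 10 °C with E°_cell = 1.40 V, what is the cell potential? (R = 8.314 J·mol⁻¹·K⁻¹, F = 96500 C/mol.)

1.38 V

Balancing electrons gives n = 6; the reaction quotient is Q = [Al³⁺]^2/[Ni²⁺]^3 = 250.
E = E° − (RT/nF) ln Q = 1.40 − (8.314×283)/(6×96500) × (5.521) = 1.400 − 0.022 = 1.378 V.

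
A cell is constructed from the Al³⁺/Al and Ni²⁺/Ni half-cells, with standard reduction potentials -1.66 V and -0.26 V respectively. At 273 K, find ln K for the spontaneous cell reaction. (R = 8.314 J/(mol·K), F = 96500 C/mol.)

ln K = 357.1

E°_cell = -0.26 − (-1.66) = 1.40 V, with n = 6 electrons transferred.
At equilibrium E = 0, so the Nernst equation gives ln K = nFE°/RT = (6)(96500)(1.40)/((8.314)(273)) = 357.14.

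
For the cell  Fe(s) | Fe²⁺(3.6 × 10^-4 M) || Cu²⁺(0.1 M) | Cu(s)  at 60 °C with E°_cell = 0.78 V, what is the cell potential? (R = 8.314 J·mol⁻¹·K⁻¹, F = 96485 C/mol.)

Balancing electrons gives n = 2; the reaction quotient is Q = [Fe²⁺]/[Cu²⁺] = 0.00360.
E = E° − (RT/nF) ln Q = 0.78 − (8.314×333)/(2×96485) × (-5.627) = 0.780 + 0.081 = 0.861 V.

0.861 V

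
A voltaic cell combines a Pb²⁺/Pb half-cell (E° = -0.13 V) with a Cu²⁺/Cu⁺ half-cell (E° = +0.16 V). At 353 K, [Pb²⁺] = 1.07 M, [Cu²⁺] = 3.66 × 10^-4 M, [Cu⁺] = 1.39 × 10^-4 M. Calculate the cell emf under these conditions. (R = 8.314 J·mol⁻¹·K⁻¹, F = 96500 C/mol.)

The Cu²⁺/Cu⁺ couple has the higher reduction potential and acts as the cathode, so E°_cell = +0.16 − (-0.13) = 0.29 V.
Balancing electrons gives n = 2; the reaction quotient is Q = [Pb²⁺]·[Cu⁺]^2/[Cu²⁺]^2 = 0.154.
E = E° − (RT/nF) ln Q = 0.29 − (8.314×353)/(2×96500) × (-1.869) = 0.290 + 0.028 = 0.318 V.

0.318 V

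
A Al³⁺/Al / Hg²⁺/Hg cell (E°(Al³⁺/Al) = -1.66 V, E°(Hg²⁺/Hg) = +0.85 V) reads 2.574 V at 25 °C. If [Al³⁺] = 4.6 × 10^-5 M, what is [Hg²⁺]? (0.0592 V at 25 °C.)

0.19 M

From the Nernst equation, log Q = n(E° − E)/0.0592 = 6(2.51 − 2.574)/0.0592 = -6.486, so Q = 3.26 × 10^-7.
With Q = [Al³⁺]^2/[Hg²⁺]^3 and the known concentrations, [Hg²⁺]^3 in the denominator gives [Hg²⁺] = 0.19 M.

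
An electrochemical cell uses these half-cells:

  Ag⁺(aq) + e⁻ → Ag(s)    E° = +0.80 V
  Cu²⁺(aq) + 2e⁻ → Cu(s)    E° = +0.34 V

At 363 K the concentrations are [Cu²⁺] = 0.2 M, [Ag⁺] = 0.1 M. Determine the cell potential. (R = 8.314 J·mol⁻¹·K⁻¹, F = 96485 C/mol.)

0.413 V

The Ag⁺/Ag couple has the higher reduction potential and acts as the cathode, so E°_cell = +0.80 − (+0.34) = 0.46 V.
Balancing electrons gives n = 2; the reaction quotient is Q = [Cu²⁺]/[Ag⁺]^2 = 20.0.
E = E° − (RT/nF) ln Q = 0.46 − (8.314×363)/(2×96485) × (2.996) = 0.460 − 0.047 = 0.413 V.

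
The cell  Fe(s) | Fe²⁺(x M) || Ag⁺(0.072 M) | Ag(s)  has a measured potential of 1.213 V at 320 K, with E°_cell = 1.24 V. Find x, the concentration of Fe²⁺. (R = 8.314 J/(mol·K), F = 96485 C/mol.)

From the Nernst equation, ln Q = nF(E° − E)/RT = 2×96485×(1.24 − 1.213)/(8.314×320) = 1.958, so Q = 7.09.
With Q = [Fe²⁺]/[Ag⁺]^2 and the known concentrations, [Fe²⁺] in the numerator gives [Fe²⁺] = 0.037 M.

0.037 M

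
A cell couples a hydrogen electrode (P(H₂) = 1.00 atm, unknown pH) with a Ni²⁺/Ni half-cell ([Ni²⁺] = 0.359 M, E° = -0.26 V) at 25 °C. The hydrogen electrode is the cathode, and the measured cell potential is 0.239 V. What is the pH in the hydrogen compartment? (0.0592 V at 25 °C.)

pH = 0.58

E°_cell = 0.26 V and n = 2.
log Q = n(E° − E)/0.0592 = 2×(0.26 − 0.239)/0.0592 = 0.709.
With Q = [Ni²⁺]·P(H₂) / [H⁺]^2, solving for [H⁺] gives log[H⁺] = -0.577, so pH = 0.58.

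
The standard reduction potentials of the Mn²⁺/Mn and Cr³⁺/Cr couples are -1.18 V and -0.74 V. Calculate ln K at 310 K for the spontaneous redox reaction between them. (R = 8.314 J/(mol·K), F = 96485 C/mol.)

ln K = 98.8

E°_cell = -0.74 − (-1.18) = 0.44 V, with n = 6 electrons transferred.
At equilibrium E = 0, so the Nernst equation gives ln K = nFE°/RT = (6)(96485)(0.44)/((8.314)(310)) = 98.83.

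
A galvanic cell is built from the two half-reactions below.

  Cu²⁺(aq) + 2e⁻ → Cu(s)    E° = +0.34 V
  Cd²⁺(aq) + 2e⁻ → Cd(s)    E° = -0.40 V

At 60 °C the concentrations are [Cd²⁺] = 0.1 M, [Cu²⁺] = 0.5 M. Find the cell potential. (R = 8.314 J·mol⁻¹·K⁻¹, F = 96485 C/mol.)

0.763 V

The Cu²⁺/Cu couple has the higher reduction potential and acts as the cathode, so E°_cell = +0.34 − (-0.40) = 0.74 V.
Balancing electrons gives n = 2; the reaction quotient is Q = [Cd²⁺]/[Cu²⁺] = 0.200.
E = E° − (RT/nF) ln Q = 0.74 − (8.314×333)/(2×96485) × (-1.609) = 0.740 + 0.023 = 0.763 V.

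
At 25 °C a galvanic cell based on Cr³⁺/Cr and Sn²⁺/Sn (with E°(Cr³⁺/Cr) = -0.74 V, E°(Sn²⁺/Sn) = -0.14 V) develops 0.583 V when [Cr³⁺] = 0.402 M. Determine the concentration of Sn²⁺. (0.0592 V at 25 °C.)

From the Nernst equation, log Q = n(E° − E)/0.0592 = 6(0.60 − 0.583)/0.0592 = 1.723, so Q = 52.8.
With Q = [Cr³⁺]^2/[Sn²⁺]^3 and the known concentrations, [Sn²⁺]^3 in the denominator gives [Sn²⁺] = 0.15 M.

0.15 M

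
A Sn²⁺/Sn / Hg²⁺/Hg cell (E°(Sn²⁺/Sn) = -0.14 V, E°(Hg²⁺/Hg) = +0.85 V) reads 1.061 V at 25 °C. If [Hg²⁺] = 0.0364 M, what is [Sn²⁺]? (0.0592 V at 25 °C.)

1.5 × 10^-4 M

From the Nernst equation, log Q = n(E° − E)/0.0592 = 2(0.99 − 1.061)/0.0592 = -2.399, so Q = 0.00399.
With Q = [Sn²⁺]/[Hg²⁺] and the known concentrations, [Sn²⁺] in the numerator gives [Sn²⁺] = 1.5 × 10^-4 M.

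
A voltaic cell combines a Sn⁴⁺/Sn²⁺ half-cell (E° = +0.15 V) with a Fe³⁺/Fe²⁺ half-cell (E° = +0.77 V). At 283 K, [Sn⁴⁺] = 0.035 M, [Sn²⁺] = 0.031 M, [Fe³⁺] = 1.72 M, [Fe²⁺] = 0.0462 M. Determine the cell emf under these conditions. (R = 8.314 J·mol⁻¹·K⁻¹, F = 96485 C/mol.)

0.707 V

The Fe³⁺/Fe²⁺ couple has the higher reduction potential and acts as the cathode, so E°_cell = +0.77 − (+0.15) = 0.62 V.
Balancing electrons gives n = 2; the reaction quotient is Q = [Sn⁴⁺]·[Fe²⁺]^2/([Sn²⁺]·[Fe³⁺]^2) = 8.15 × 10^-4.
E = E° − (RT/nF) ln Q = 0.62 − (8.314×283)/(2×96485) × (-7.113) = 0.620 + 0.087 = 0.707 V.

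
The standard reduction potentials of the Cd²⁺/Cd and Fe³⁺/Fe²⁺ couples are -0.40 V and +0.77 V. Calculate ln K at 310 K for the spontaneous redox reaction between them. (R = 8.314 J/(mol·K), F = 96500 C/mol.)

E°_cell = +0.77 − (-0.40) = 1.17 V, with n = 2 electrons transferred.
At equilibrium E = 0, so the Nernst equation gives ln K = nFE°/RT = (2)(96500)(1.17)/((8.314)(310)) = 87.61.

ln K = 87.6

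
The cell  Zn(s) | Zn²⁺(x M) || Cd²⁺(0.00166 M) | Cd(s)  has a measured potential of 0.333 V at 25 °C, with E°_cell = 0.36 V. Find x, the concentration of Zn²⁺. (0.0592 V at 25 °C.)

From the Nernst equation, log Q = n(E° − E)/0.0592 = 2(0.36 − 0.333)/0.0592 = 0.912, so Q = 8.17.
With Q = [Zn²⁺]/[Cd²⁺] and the known concentrations, [Zn²⁺] in the numerator gives [Zn²⁺] = 0.014 M.

0.014 M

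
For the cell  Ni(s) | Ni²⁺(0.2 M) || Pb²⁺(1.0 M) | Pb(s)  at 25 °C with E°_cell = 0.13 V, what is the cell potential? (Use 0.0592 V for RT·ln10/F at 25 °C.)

0.151 V

Balancing electrons gives n = 2; the reaction quotient is Q = [Ni²⁺]/[Pb²⁺] = 0.200.
At 25 °C, E = E° − (0.0592/n) log Q = 0.13 − (0.0592/2)(-0.699) = 0.130 + 0.021 = 0.151 V.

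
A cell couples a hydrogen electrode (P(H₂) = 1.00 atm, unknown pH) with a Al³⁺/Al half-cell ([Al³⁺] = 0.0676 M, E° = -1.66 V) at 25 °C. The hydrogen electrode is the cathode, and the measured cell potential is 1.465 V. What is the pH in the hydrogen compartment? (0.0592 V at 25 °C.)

E°_cell = 1.66 V and n = 6.
log Q = n(E° − E)/0.0592 = 6×(1.66 − 1.465)/0.0592 = 19.764.
With Q = [Al³⁺]^2·P(H₂)^3 / [H⁺]^6, solving for [H⁺] gives log[H⁺] = -3.684, so pH = 3.68.

pH = 3.68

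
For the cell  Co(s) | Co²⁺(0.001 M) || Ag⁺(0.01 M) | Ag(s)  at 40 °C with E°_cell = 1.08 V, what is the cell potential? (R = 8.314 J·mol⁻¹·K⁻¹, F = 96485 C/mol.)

Balancing electrons gives n = 2; the reaction quotient is Q = [Co²⁺]/[Ag⁺]^2 = 10.0.
E = E° − (RT/nF) ln Q = 1.08 − (8.314×313)/(2×96485) × (2.303) = 1.080 − 0.031 = 1.049 V.

1.05 V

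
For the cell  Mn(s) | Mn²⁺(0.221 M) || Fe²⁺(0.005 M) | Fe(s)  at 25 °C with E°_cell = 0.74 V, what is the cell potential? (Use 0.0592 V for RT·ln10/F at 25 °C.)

Balancing electrons gives n = 2; the reaction quotient is Q = [Mn²⁺]/[Fe²⁺] = 44.2.
At 25 °C, E = E° − (0.0592/n) log Q = 0.74 − (0.0592/2)(1.645) = 0.740 − 0.049 = 0.691 V.

0.691 V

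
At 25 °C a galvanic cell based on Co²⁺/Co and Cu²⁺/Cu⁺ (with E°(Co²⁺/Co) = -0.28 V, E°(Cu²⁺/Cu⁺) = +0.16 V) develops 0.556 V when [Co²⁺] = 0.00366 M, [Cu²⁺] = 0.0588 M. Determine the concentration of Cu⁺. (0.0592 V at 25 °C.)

From the Nernst equation, log Q = n(E° − E)/0.0592 = 2(0.44 − 0.556)/0.0592 = -3.919, so Q = 1.21 × 10^-4.
With Q = [Co²⁺]·[Cu⁺]^2/[Cu²⁺]^2 and the known concentrations, [Cu⁺]^2 in the numerator gives [Cu⁺] = 0.011 M.

0.011 M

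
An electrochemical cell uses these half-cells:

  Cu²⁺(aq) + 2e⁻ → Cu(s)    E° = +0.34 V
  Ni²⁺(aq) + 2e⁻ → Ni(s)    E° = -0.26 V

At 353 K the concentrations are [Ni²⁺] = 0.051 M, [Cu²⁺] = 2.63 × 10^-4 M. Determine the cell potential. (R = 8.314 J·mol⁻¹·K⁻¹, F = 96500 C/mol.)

The Cu²⁺/Cu couple has the higher reduction potential and acts as the cathode, so E°_cell = +0.34 − (-0.26) = 0.60 V.
Balancing electrons gives n = 2; the reaction quotient is Q = [Ni²⁺]/[Cu²⁺] = 194.
E = E° − (RT/nF) ln Q = 0.60 − (8.314×353)/(2×96500) × (5.267) = 0.600 − 0.080 = 0.520 V.

0.520 V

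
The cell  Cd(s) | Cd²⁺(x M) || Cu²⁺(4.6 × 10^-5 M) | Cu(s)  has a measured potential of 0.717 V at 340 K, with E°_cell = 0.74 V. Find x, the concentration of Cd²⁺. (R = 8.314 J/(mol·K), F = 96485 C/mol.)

2.2 × 10^-4 M

From the Nernst equation, ln Q = nF(E° − E)/RT = 2×96485×(0.74 − 0.717)/(8.314×340) = 1.570, so Q = 4.81.
With Q = [Cd²⁺]/[Cu²⁺] and the known concentrations, [Cd²⁺] in the numerator gives [Cd²⁺] = 2.2 × 10^-4 M.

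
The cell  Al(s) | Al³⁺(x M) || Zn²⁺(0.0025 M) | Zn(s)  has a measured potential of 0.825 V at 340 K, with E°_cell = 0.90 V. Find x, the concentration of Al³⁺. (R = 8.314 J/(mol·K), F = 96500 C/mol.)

0.27 M

From the Nernst equation, ln Q = nF(E° − E)/RT = 6×96500×(0.90 − 0.825)/(8.314×340) = 15.362, so Q = 4.7 × 10^6.
With Q = [Al³⁺]^2/[Zn²⁺]^3 and the known concentrations, [Al³⁺]^2 in the numerator gives [Al³⁺] = 0.27 M.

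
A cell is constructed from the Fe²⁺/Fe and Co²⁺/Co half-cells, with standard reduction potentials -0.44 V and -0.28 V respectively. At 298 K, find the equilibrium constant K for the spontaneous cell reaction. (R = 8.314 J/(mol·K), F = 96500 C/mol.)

2.6 × 10^5

E°_cell = -0.28 − (-0.44) = 0.16 V, with n = 2 electrons transferred.
At equilibrium E = 0, so the Nernst equation gives ln K = nFE°/RT = (2)(96500)(0.16)/((8.314)(298)) = 12.46.
K = e^12.46 = 2.6 × 10^5.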